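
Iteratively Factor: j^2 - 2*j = (j - 2)*(j)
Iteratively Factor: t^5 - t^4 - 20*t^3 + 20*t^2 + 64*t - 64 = (t + 4)*(t^4 - 5*t^3 + 20*t - 16) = (t - 2)*(t + 4)*(t^3 - 3*t^2 - 6*t + 8) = (t - 2)*(t - 1)*(t + 4)*(t^2 - 2*t - 8) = (t - 2)*(t - 1)*(t + 2)*(t + 4)*(t - 4)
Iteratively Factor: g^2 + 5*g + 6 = (g + 2)*(g + 3)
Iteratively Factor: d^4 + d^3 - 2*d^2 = (d)*(d^3 + d^2 - 2*d) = d*(d + 2)*(d^2 - d) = d*(d - 1)*(d + 2)*(d)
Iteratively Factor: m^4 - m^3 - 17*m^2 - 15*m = (m)*(m^3 - m^2 - 17*m - 15) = m*(m + 1)*(m^2 - 2*m - 15) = m*(m + 1)*(m + 3)*(m - 5)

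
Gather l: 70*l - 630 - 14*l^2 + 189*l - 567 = -14*l^2 + 259*l - 1197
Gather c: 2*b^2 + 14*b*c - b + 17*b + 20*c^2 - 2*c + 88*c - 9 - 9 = 2*b^2 + 16*b + 20*c^2 + c*(14*b + 86) - 18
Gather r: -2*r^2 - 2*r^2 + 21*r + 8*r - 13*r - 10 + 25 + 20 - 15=-4*r^2 + 16*r + 20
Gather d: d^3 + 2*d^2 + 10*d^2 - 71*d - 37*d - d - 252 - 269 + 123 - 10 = d^3 + 12*d^2 - 109*d - 408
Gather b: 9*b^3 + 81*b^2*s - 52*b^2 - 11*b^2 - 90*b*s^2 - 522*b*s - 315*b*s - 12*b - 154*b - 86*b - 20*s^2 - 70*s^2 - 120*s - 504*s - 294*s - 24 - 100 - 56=9*b^3 + b^2*(81*s - 63) + b*(-90*s^2 - 837*s - 252) - 90*s^2 - 918*s - 180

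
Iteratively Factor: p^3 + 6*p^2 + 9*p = (p + 3)*(p^2 + 3*p) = (p + 3)^2*(p)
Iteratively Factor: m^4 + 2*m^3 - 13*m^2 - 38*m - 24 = (m + 3)*(m^3 - m^2 - 10*m - 8) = (m + 2)*(m + 3)*(m^2 - 3*m - 4) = (m - 4)*(m + 2)*(m + 3)*(m + 1)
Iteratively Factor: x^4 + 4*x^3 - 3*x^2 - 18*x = (x)*(x^3 + 4*x^2 - 3*x - 18) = x*(x + 3)*(x^2 + x - 6) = x*(x + 3)^2*(x - 2)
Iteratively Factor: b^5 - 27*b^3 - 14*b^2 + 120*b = (b - 5)*(b^4 + 5*b^3 - 2*b^2 - 24*b) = (b - 5)*(b + 4)*(b^3 + b^2 - 6*b) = (b - 5)*(b - 2)*(b + 4)*(b^2 + 3*b) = b*(b - 5)*(b - 2)*(b + 4)*(b + 3)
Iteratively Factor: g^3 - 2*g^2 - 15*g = (g)*(g^2 - 2*g - 15) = g*(g - 5)*(g + 3)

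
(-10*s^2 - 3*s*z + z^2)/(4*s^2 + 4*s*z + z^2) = (-5*s + z)/(2*s + z)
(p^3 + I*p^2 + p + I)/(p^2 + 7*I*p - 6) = (p^2 + 1)/(p + 6*I)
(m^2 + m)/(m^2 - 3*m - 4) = m/(m - 4)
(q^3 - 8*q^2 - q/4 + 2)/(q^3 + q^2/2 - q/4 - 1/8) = 2*(q - 8)/(2*q + 1)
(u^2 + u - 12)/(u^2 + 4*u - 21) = (u + 4)/(u + 7)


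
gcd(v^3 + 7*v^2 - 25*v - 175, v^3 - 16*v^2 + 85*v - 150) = v - 5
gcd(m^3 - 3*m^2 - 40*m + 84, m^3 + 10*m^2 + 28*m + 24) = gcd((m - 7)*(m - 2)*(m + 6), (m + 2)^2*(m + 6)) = m + 6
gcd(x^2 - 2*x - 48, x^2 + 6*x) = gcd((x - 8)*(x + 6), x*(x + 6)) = x + 6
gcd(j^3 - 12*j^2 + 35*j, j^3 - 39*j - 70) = j - 7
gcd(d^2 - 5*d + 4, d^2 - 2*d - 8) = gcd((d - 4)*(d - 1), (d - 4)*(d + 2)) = d - 4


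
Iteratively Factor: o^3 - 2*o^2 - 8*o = (o)*(o^2 - 2*o - 8) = o*(o + 2)*(o - 4)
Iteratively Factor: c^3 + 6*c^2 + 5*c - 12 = (c - 1)*(c^2 + 7*c + 12) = (c - 1)*(c + 4)*(c + 3)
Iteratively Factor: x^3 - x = (x + 1)*(x^2 - x) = x*(x + 1)*(x - 1)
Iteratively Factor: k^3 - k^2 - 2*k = (k - 2)*(k^2 + k) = k*(k - 2)*(k + 1)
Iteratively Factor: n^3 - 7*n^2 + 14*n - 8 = (n - 2)*(n^2 - 5*n + 4) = (n - 4)*(n - 2)*(n - 1)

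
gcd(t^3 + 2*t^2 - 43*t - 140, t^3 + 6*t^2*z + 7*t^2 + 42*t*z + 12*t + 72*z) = t + 4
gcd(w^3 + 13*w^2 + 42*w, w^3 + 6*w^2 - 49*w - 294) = w^2 + 13*w + 42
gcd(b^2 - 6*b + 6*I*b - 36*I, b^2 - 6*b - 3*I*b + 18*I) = b - 6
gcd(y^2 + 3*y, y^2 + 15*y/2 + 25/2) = 1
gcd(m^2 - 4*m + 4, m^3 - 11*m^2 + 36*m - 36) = m - 2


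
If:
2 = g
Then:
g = 2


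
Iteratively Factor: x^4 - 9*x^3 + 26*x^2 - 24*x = (x - 2)*(x^3 - 7*x^2 + 12*x) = (x - 4)*(x - 2)*(x^2 - 3*x) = (x - 4)*(x - 3)*(x - 2)*(x)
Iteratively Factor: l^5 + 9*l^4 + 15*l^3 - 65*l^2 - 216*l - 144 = (l + 1)*(l^4 + 8*l^3 + 7*l^2 - 72*l - 144) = (l + 1)*(l + 3)*(l^3 + 5*l^2 - 8*l - 48) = (l - 3)*(l + 1)*(l + 3)*(l^2 + 8*l + 16) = (l - 3)*(l + 1)*(l + 3)*(l + 4)*(l + 4)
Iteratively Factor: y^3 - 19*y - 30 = (y + 2)*(y^2 - 2*y - 15) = (y - 5)*(y + 2)*(y + 3)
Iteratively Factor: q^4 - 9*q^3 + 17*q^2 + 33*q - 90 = (q - 3)*(q^3 - 6*q^2 - q + 30) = (q - 3)*(q + 2)*(q^2 - 8*q + 15) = (q - 5)*(q - 3)*(q + 2)*(q - 3)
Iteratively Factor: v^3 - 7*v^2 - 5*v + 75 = (v + 3)*(v^2 - 10*v + 25) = (v - 5)*(v + 3)*(v - 5)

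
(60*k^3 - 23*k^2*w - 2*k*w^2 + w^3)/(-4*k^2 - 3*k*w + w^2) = (-15*k^2 + 2*k*w + w^2)/(k + w)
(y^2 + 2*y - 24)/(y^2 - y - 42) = (y - 4)/(y - 7)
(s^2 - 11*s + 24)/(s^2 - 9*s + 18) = (s - 8)/(s - 6)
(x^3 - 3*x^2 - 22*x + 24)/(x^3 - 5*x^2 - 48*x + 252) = (x^2 + 3*x - 4)/(x^2 + x - 42)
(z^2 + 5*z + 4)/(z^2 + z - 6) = (z^2 + 5*z + 4)/(z^2 + z - 6)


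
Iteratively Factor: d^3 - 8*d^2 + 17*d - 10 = (d - 2)*(d^2 - 6*d + 5) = (d - 2)*(d - 1)*(d - 5)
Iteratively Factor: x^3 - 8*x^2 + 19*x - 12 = (x - 1)*(x^2 - 7*x + 12) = (x - 3)*(x - 1)*(x - 4)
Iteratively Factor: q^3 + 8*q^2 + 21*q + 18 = (q + 3)*(q^2 + 5*q + 6) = (q + 3)^2*(q + 2)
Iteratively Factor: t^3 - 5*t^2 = (t)*(t^2 - 5*t) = t*(t - 5)*(t)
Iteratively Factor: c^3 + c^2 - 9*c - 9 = (c + 3)*(c^2 - 2*c - 3) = (c - 3)*(c + 3)*(c + 1)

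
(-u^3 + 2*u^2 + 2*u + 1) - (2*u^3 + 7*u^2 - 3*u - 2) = -3*u^3 - 5*u^2 + 5*u + 3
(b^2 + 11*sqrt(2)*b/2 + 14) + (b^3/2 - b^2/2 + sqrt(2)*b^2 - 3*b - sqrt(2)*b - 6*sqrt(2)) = b^3/2 + b^2/2 + sqrt(2)*b^2 - 3*b + 9*sqrt(2)*b/2 - 6*sqrt(2) + 14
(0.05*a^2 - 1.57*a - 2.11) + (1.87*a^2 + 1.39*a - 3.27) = 1.92*a^2 - 0.18*a - 5.38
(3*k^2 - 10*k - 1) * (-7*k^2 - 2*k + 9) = -21*k^4 + 64*k^3 + 54*k^2 - 88*k - 9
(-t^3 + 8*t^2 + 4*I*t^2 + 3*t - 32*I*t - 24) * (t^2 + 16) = -t^5 + 8*t^4 + 4*I*t^4 - 13*t^3 - 32*I*t^3 + 104*t^2 + 64*I*t^2 + 48*t - 512*I*t - 384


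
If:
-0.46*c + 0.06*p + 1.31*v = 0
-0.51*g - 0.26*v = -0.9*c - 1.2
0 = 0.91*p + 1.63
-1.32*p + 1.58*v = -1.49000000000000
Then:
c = -7.18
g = -9.08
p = -1.79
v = -2.44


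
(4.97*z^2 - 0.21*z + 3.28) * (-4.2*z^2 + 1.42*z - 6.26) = -20.874*z^4 + 7.9394*z^3 - 45.1864*z^2 + 5.9722*z - 20.5328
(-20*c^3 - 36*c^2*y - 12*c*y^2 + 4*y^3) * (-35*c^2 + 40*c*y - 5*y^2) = 700*c^5 + 460*c^4*y - 920*c^3*y^2 - 440*c^2*y^3 + 220*c*y^4 - 20*y^5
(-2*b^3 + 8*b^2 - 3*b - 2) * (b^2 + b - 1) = -2*b^5 + 6*b^4 + 7*b^3 - 13*b^2 + b + 2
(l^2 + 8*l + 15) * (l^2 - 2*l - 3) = l^4 + 6*l^3 - 4*l^2 - 54*l - 45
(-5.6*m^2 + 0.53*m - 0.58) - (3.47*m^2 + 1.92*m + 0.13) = -9.07*m^2 - 1.39*m - 0.71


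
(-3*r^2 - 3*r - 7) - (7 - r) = -3*r^2 - 2*r - 14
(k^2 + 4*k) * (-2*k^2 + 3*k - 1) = -2*k^4 - 5*k^3 + 11*k^2 - 4*k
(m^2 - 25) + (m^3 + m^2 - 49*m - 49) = m^3 + 2*m^2 - 49*m - 74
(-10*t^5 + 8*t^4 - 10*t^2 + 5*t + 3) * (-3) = 30*t^5 - 24*t^4 + 30*t^2 - 15*t - 9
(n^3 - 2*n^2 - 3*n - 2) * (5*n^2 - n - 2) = 5*n^5 - 11*n^4 - 15*n^3 - 3*n^2 + 8*n + 4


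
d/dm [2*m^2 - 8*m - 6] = 4*m - 8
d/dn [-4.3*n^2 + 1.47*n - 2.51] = 1.47 - 8.6*n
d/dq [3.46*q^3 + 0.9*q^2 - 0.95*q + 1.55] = 10.38*q^2 + 1.8*q - 0.95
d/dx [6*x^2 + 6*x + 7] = 12*x + 6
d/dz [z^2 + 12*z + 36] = 2*z + 12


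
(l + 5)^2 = l^2 + 10*l + 25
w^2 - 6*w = w*(w - 6)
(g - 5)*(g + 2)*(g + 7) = g^3 + 4*g^2 - 31*g - 70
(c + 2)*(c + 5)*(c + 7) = c^3 + 14*c^2 + 59*c + 70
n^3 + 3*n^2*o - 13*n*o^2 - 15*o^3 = (n - 3*o)*(n + o)*(n + 5*o)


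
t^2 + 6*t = t*(t + 6)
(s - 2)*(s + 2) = s^2 - 4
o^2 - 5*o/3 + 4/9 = (o - 4/3)*(o - 1/3)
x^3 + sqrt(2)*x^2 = x^2*(x + sqrt(2))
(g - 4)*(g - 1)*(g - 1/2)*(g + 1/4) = g^4 - 21*g^3/4 + 41*g^2/8 - 3*g/8 - 1/2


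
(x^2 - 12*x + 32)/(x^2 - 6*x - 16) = (x - 4)/(x + 2)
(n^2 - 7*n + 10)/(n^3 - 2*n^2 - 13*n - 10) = (n - 2)/(n^2 + 3*n + 2)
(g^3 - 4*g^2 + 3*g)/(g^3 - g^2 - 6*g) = (g - 1)/(g + 2)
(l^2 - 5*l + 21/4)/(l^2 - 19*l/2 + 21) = (l - 3/2)/(l - 6)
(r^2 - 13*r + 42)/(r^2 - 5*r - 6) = (r - 7)/(r + 1)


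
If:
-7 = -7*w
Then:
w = 1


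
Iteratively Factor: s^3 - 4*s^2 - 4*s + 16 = (s - 2)*(s^2 - 2*s - 8) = (s - 2)*(s + 2)*(s - 4)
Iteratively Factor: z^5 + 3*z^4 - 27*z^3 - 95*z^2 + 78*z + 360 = (z + 4)*(z^4 - z^3 - 23*z^2 - 3*z + 90) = (z - 2)*(z + 4)*(z^3 + z^2 - 21*z - 45) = (z - 2)*(z + 3)*(z + 4)*(z^2 - 2*z - 15) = (z - 2)*(z + 3)^2*(z + 4)*(z - 5)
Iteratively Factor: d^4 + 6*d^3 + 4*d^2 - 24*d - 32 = (d + 4)*(d^3 + 2*d^2 - 4*d - 8) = (d - 2)*(d + 4)*(d^2 + 4*d + 4) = (d - 2)*(d + 2)*(d + 4)*(d + 2)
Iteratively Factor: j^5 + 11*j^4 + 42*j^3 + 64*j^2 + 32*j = (j + 2)*(j^4 + 9*j^3 + 24*j^2 + 16*j) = (j + 2)*(j + 4)*(j^3 + 5*j^2 + 4*j) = j*(j + 2)*(j + 4)*(j^2 + 5*j + 4) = j*(j + 2)*(j + 4)^2*(j + 1)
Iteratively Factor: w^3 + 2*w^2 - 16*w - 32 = (w + 2)*(w^2 - 16) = (w - 4)*(w + 2)*(w + 4)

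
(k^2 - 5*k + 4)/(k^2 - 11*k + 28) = (k - 1)/(k - 7)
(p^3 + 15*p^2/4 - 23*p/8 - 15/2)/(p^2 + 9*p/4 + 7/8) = (8*p^3 + 30*p^2 - 23*p - 60)/(8*p^2 + 18*p + 7)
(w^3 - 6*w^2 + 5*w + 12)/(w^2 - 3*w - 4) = w - 3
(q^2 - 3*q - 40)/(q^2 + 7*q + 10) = (q - 8)/(q + 2)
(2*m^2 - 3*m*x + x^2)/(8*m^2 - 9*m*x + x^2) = (-2*m + x)/(-8*m + x)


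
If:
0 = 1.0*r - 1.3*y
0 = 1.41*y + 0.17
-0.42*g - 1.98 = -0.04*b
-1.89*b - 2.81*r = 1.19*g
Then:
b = 3.02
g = -4.43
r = -0.16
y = -0.12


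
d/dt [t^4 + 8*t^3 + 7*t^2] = 2*t*(2*t^2 + 12*t + 7)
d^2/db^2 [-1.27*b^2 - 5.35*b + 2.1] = -2.54000000000000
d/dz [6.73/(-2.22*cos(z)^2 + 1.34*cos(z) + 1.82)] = (9.0182 - 29.8812*cos(z))*sin(z)/(-2.22*cos(z)^2 + 1.34*cos(z) + 1.82)^2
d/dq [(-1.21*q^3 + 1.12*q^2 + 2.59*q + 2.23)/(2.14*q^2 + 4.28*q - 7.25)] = (-2.5894*q^4 - 10.3576*q^3 + 25.5685*q^2 - 25.7844*q - 28.3219)/(4.5796*q^4 + 18.3184*q^3 - 12.7116*q^2 - 62.06*q + 52.5625)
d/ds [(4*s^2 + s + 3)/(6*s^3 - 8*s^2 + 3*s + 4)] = (-24*s^4 - 12*s^3 - 34*s^2 + 80*s - 5)/(36*s^6 - 96*s^5 + 100*s^4 - 55*s^2 + 24*s + 16)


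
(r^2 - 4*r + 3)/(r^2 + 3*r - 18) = (r - 1)/(r + 6)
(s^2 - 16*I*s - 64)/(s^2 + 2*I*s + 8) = (s^2 - 16*I*s - 64)/(s^2 + 2*I*s + 8)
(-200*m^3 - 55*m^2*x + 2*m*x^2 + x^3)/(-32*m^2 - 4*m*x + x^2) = (25*m^2 + 10*m*x + x^2)/(4*m + x)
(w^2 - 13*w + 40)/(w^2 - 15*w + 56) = (w - 5)/(w - 7)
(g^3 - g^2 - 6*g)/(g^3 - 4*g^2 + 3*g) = (g + 2)/(g - 1)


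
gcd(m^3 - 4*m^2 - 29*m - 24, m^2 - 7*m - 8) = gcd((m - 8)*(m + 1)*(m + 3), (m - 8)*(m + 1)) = m^2 - 7*m - 8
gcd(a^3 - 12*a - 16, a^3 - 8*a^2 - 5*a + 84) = a - 4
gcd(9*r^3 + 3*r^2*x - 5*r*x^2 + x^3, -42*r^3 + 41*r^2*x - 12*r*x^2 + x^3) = -3*r + x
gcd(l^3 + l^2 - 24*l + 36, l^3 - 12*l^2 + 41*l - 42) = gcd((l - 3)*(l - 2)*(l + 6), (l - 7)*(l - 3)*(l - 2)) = l^2 - 5*l + 6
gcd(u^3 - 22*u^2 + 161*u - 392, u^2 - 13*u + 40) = u - 8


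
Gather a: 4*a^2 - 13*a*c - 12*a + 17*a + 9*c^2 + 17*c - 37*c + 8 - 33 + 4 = 4*a^2 + a*(5 - 13*c) + 9*c^2 - 20*c - 21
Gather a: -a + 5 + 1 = 6 - a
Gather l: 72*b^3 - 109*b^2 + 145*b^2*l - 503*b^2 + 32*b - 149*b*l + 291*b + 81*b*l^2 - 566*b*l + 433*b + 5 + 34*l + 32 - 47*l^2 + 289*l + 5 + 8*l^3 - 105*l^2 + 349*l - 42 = 72*b^3 - 612*b^2 + 756*b + 8*l^3 + l^2*(81*b - 152) + l*(145*b^2 - 715*b + 672)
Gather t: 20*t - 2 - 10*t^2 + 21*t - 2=-10*t^2 + 41*t - 4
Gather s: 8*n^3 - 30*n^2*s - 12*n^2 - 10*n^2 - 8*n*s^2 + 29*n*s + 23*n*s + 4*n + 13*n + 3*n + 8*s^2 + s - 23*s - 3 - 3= 8*n^3 - 22*n^2 + 20*n + s^2*(8 - 8*n) + s*(-30*n^2 + 52*n - 22) - 6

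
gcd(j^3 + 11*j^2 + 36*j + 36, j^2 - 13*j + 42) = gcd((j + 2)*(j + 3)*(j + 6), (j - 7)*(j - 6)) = 1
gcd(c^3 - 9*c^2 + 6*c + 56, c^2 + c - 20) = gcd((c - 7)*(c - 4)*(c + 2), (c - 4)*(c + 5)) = c - 4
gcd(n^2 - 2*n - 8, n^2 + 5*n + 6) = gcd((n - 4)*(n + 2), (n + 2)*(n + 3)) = n + 2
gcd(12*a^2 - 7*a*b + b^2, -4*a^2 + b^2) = 1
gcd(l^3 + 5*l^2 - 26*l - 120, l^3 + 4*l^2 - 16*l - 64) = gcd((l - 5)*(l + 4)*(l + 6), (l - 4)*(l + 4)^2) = l + 4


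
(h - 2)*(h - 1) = h^2 - 3*h + 2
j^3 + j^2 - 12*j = j*(j - 3)*(j + 4)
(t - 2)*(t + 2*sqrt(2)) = t^2 - 2*t + 2*sqrt(2)*t - 4*sqrt(2)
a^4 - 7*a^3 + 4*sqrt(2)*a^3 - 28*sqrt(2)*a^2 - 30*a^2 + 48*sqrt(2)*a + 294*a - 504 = (a - 4)*(a - 3)*(a - 3*sqrt(2))*(a + 7*sqrt(2))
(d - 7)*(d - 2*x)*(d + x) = d^3 - d^2*x - 7*d^2 - 2*d*x^2 + 7*d*x + 14*x^2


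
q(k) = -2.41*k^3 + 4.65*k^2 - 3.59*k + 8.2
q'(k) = -7.23*k^2 + 9.3*k - 3.59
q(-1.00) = 18.85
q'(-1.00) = -20.12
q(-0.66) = 13.29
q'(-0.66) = -12.88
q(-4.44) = 326.75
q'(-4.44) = -187.41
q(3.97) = -83.56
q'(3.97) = -80.62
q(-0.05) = 8.39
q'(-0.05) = -4.07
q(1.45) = 5.42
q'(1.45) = -5.31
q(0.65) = 7.17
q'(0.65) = -0.60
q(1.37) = 5.81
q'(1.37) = -4.42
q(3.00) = -25.79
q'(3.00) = -40.76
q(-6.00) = 717.70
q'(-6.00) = -319.67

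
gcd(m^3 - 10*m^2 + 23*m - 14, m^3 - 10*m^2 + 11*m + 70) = m - 7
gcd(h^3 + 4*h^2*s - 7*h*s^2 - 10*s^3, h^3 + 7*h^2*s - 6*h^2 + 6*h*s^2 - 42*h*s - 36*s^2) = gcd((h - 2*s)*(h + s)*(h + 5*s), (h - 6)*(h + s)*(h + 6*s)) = h + s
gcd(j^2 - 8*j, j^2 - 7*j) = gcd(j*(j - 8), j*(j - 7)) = j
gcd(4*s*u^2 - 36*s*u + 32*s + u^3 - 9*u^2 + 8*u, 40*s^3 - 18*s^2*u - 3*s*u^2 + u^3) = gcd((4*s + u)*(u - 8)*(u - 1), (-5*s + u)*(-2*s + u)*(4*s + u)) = 4*s + u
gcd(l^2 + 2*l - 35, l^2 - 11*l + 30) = l - 5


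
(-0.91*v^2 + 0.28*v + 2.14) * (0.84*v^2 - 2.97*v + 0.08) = -0.7644*v^4 + 2.9379*v^3 + 0.8932*v^2 - 6.3334*v + 0.1712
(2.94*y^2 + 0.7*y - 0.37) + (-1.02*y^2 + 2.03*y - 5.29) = 1.92*y^2 + 2.73*y - 5.66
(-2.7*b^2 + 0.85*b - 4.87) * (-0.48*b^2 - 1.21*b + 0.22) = 1.296*b^4 + 2.859*b^3 + 0.7151*b^2 + 6.0797*b - 1.0714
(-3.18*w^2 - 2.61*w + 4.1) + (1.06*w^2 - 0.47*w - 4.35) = -2.12*w^2 - 3.08*w - 0.25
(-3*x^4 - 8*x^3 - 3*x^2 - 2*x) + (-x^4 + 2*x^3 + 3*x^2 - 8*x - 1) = -4*x^4 - 6*x^3 - 10*x - 1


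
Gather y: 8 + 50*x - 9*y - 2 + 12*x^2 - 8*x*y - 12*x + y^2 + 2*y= 12*x^2 + 38*x + y^2 + y*(-8*x - 7) + 6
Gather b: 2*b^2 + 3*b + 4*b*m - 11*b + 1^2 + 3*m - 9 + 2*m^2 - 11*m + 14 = 2*b^2 + b*(4*m - 8) + 2*m^2 - 8*m + 6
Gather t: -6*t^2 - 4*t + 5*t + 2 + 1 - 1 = -6*t^2 + t + 2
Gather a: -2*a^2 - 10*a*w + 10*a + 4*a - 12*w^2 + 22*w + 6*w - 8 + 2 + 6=-2*a^2 + a*(14 - 10*w) - 12*w^2 + 28*w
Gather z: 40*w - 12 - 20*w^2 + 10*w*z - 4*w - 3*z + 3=-20*w^2 + 36*w + z*(10*w - 3) - 9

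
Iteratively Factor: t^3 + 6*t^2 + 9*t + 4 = (t + 1)*(t^2 + 5*t + 4) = (t + 1)*(t + 4)*(t + 1)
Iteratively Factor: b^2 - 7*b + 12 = (b - 3)*(b - 4)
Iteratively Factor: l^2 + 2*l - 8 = (l + 4)*(l - 2)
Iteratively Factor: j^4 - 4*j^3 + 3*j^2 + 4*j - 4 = (j + 1)*(j^3 - 5*j^2 + 8*j - 4) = (j - 2)*(j + 1)*(j^2 - 3*j + 2) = (j - 2)^2*(j + 1)*(j - 1)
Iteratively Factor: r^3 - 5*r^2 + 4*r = (r - 4)*(r^2 - r) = (r - 4)*(r - 1)*(r)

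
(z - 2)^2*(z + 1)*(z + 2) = z^4 - z^3 - 6*z^2 + 4*z + 8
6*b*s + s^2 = s*(6*b + s)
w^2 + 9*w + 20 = (w + 4)*(w + 5)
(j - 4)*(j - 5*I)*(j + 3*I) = j^3 - 4*j^2 - 2*I*j^2 + 15*j + 8*I*j - 60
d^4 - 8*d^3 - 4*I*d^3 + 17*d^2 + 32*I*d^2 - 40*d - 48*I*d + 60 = (d - 6)*(d - 2)*(d - 5*I)*(d + I)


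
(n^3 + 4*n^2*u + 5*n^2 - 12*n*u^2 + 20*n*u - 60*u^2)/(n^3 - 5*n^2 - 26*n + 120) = (n^2 + 4*n*u - 12*u^2)/(n^2 - 10*n + 24)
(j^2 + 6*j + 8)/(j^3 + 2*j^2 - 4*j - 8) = (j + 4)/(j^2 - 4)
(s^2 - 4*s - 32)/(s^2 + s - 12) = (s - 8)/(s - 3)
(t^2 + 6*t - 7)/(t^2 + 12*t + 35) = (t - 1)/(t + 5)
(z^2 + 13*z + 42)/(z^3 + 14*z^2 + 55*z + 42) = 1/(z + 1)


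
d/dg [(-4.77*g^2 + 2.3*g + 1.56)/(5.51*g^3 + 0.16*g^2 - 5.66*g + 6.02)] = (26.2827*g^4 - 25.346*g^3 + 0.843399999999995*g^2 - 57.93*g + 22.6756)/(30.3601*g^6 + 1.7632*g^5 - 62.3476*g^4 + 64.5292*g^3 + 33.962*g^2 - 68.1464*g + 36.2404)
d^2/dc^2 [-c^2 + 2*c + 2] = -2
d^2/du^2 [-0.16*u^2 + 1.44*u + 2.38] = -0.320000000000000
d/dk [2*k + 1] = 2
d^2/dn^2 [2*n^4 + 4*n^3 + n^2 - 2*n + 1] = 24*n^2 + 24*n + 2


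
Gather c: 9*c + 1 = 9*c + 1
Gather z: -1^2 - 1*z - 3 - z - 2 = -2*z - 6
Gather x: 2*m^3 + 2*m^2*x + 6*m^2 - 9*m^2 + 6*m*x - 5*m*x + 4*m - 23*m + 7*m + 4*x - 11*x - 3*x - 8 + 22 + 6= 2*m^3 - 3*m^2 - 12*m + x*(2*m^2 + m - 10) + 20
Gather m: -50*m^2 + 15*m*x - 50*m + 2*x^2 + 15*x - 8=-50*m^2 + m*(15*x - 50) + 2*x^2 + 15*x - 8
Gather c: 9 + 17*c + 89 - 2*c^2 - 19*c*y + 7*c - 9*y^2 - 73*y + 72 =-2*c^2 + c*(24 - 19*y) - 9*y^2 - 73*y + 170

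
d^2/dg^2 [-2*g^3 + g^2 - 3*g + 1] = 2 - 12*g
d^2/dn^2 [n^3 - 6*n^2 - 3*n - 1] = 6*n - 12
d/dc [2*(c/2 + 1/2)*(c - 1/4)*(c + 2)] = 3*c^2 + 11*c/2 + 5/4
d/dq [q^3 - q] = 3*q^2 - 1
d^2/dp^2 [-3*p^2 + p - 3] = -6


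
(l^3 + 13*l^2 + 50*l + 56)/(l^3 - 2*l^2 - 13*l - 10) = (l^2 + 11*l + 28)/(l^2 - 4*l - 5)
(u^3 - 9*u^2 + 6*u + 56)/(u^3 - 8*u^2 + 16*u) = (u^2 - 5*u - 14)/(u*(u - 4))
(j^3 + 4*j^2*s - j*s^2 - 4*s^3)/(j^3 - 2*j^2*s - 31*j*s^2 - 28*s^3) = (-j + s)/(-j + 7*s)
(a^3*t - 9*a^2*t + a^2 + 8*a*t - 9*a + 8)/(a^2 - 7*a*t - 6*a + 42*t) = (a^3*t - 9*a^2*t + a^2 + 8*a*t - 9*a + 8)/(a^2 - 7*a*t - 6*a + 42*t)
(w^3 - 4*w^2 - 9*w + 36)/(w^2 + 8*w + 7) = (w^3 - 4*w^2 - 9*w + 36)/(w^2 + 8*w + 7)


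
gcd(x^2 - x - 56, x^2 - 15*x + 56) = x - 8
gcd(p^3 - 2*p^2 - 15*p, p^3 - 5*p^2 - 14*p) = p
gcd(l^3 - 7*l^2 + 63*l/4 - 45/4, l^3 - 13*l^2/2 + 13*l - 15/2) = l^2 - 11*l/2 + 15/2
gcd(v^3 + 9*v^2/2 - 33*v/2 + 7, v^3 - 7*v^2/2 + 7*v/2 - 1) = v^2 - 5*v/2 + 1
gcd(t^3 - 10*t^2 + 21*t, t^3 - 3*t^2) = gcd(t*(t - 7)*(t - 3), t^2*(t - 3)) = t^2 - 3*t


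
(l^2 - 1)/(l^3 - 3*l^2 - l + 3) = 1/(l - 3)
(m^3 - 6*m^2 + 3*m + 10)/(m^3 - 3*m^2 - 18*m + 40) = (m + 1)/(m + 4)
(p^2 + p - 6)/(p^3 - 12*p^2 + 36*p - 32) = (p + 3)/(p^2 - 10*p + 16)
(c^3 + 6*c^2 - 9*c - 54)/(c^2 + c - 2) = (c^3 + 6*c^2 - 9*c - 54)/(c^2 + c - 2)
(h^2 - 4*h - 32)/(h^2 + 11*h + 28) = (h - 8)/(h + 7)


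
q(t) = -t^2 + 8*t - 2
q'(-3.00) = 14.00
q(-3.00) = -35.00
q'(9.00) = -10.00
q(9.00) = -11.00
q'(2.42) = 3.16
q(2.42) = 11.50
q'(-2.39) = 12.78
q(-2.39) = -26.83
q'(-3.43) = 14.86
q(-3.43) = -41.20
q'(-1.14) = 10.28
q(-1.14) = -12.42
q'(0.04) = 7.92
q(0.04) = -1.68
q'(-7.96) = 23.92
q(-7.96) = -129.04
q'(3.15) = 1.70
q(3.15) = 13.28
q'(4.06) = -0.12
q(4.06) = 14.00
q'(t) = 8 - 2*t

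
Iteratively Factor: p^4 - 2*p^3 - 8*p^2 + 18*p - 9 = (p - 1)*(p^3 - p^2 - 9*p + 9) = (p - 1)*(p + 3)*(p^2 - 4*p + 3) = (p - 3)*(p - 1)*(p + 3)*(p - 1)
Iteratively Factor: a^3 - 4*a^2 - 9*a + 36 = (a - 3)*(a^2 - a - 12) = (a - 3)*(a + 3)*(a - 4)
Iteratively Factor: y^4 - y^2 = (y)*(y^3 - y) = y^2*(y^2 - 1) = y^2*(y + 1)*(y - 1)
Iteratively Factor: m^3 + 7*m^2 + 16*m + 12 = (m + 3)*(m^2 + 4*m + 4) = (m + 2)*(m + 3)*(m + 2)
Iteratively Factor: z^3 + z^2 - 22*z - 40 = (z + 4)*(z^2 - 3*z - 10) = (z + 2)*(z + 4)*(z - 5)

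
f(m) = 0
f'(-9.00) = 0.00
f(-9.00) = 0.00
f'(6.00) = 0.00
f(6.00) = 0.00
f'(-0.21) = 0.00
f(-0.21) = 0.00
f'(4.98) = 0.00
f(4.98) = 0.00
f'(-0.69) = 0.00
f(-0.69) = 0.00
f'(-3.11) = 0.00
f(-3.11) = 0.00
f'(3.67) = 0.00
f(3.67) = 0.00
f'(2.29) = 0.00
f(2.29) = 0.00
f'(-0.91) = 0.00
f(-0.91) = 0.00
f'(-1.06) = 0.00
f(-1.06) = 0.00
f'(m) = 0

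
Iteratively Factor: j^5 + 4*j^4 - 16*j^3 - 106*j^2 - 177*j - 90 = (j - 5)*(j^4 + 9*j^3 + 29*j^2 + 39*j + 18) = (j - 5)*(j + 3)*(j^3 + 6*j^2 + 11*j + 6) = (j - 5)*(j + 3)^2*(j^2 + 3*j + 2) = (j - 5)*(j + 1)*(j + 3)^2*(j + 2)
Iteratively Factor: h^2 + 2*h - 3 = (h + 3)*(h - 1)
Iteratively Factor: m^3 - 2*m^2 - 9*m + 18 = (m - 2)*(m^2 - 9) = (m - 2)*(m + 3)*(m - 3)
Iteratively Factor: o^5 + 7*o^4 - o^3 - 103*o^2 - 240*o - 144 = (o + 4)*(o^4 + 3*o^3 - 13*o^2 - 51*o - 36) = (o + 3)*(o + 4)*(o^3 - 13*o - 12) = (o + 3)^2*(o + 4)*(o^2 - 3*o - 4) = (o + 1)*(o + 3)^2*(o + 4)*(o - 4)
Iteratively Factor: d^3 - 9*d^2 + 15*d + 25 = (d + 1)*(d^2 - 10*d + 25) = (d - 5)*(d + 1)*(d - 5)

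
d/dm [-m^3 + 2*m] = 2 - 3*m^2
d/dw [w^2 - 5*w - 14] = 2*w - 5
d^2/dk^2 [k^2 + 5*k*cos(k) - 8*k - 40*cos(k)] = -5*k*cos(k) - 10*sin(k) + 40*cos(k) + 2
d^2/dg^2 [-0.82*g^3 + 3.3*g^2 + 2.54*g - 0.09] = 6.6 - 4.92*g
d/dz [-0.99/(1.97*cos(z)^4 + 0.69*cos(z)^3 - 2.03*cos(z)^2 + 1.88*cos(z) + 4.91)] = (-7.8012*cos(z)^3 - 2.0493*cos(z)^2 + 4.0194*cos(z) - 1.8612)*sin(z)/(1.97*cos(z)^4 + 0.69*cos(z)^3 - 2.03*cos(z)^2 + 1.88*cos(z) + 4.91)^2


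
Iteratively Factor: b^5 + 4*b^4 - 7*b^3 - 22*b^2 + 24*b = (b + 3)*(b^4 + b^3 - 10*b^2 + 8*b) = (b - 2)*(b + 3)*(b^3 + 3*b^2 - 4*b) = (b - 2)*(b - 1)*(b + 3)*(b^2 + 4*b) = b*(b - 2)*(b - 1)*(b + 3)*(b + 4)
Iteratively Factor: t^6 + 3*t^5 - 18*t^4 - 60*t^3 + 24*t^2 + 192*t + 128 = (t + 2)*(t^5 + t^4 - 20*t^3 - 20*t^2 + 64*t + 64) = (t + 2)*(t + 4)*(t^4 - 3*t^3 - 8*t^2 + 12*t + 16) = (t + 2)^2*(t + 4)*(t^3 - 5*t^2 + 2*t + 8) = (t - 2)*(t + 2)^2*(t + 4)*(t^2 - 3*t - 4) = (t - 4)*(t - 2)*(t + 2)^2*(t + 4)*(t + 1)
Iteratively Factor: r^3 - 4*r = (r + 2)*(r^2 - 2*r) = r*(r + 2)*(r - 2)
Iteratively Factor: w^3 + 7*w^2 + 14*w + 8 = (w + 1)*(w^2 + 6*w + 8) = (w + 1)*(w + 4)*(w + 2)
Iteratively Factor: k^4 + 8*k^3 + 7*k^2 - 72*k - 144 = (k + 4)*(k^3 + 4*k^2 - 9*k - 36) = (k + 3)*(k + 4)*(k^2 + k - 12) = (k + 3)*(k + 4)^2*(k - 3)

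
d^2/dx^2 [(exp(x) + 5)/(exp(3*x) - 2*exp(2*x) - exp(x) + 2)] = (4*exp(6*x) + 39*exp(5*x) - 102*exp(4*x) + 42*exp(3*x) - 36*exp(2*x) + 87*exp(x) + 14)*exp(x)/(exp(9*x) - 6*exp(8*x) + 9*exp(7*x) + 10*exp(6*x) - 33*exp(5*x) + 6*exp(4*x) + 35*exp(3*x) - 18*exp(2*x) - 12*exp(x) + 8)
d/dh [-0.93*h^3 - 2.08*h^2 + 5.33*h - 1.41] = -2.79*h^2 - 4.16*h + 5.33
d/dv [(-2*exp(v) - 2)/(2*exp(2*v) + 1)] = 2*(4*(exp(v) + 1)*exp(v) - 2*exp(2*v) - 1)*exp(v)/(2*exp(2*v) + 1)^2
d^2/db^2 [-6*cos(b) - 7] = 6*cos(b)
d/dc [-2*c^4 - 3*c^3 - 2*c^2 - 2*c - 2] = -8*c^3 - 9*c^2 - 4*c - 2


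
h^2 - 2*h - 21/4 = (h - 7/2)*(h + 3/2)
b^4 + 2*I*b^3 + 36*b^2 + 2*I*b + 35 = (b - 5*I)*(b + 7*I)*(-I*b + 1)*(I*b + 1)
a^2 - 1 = (a - 1)*(a + 1)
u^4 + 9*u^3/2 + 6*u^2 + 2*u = u*(u + 1/2)*(u + 2)^2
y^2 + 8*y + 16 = (y + 4)^2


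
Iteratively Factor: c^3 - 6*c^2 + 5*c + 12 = (c - 4)*(c^2 - 2*c - 3) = (c - 4)*(c - 3)*(c + 1)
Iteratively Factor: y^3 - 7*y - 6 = (y + 2)*(y^2 - 2*y - 3) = (y - 3)*(y + 2)*(y + 1)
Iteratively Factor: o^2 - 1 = (o + 1)*(o - 1)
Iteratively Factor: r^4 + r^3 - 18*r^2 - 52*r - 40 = (r + 2)*(r^3 - r^2 - 16*r - 20) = (r + 2)^2*(r^2 - 3*r - 10) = (r + 2)^3*(r - 5)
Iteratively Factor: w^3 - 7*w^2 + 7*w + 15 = (w - 3)*(w^2 - 4*w - 5) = (w - 3)*(w + 1)*(w - 5)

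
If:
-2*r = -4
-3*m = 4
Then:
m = -4/3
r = 2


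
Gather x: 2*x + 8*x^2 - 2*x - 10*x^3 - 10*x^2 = -10*x^3 - 2*x^2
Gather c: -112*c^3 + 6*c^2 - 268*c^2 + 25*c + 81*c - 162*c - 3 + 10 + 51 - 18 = -112*c^3 - 262*c^2 - 56*c + 40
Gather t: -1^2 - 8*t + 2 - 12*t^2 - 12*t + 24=-12*t^2 - 20*t + 25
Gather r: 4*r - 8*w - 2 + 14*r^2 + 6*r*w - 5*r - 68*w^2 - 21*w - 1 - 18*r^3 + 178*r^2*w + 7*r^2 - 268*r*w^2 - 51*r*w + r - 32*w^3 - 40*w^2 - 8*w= -18*r^3 + r^2*(178*w + 21) + r*(-268*w^2 - 45*w) - 32*w^3 - 108*w^2 - 37*w - 3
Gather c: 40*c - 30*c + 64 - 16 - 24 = 10*c + 24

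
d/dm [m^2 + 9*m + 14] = 2*m + 9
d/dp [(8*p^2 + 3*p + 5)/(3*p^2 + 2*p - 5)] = (7*p^2 - 110*p - 25)/(9*p^4 + 12*p^3 - 26*p^2 - 20*p + 25)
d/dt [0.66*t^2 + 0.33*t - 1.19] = 1.32*t + 0.33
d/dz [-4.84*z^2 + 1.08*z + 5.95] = 1.08 - 9.68*z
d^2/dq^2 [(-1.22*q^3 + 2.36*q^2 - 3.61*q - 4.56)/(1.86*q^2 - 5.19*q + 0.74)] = (2.8421709430404e-14*q^4 - 41.779932*q^3 - 86.0312880000001*q^2 + 289.921416*q - 258.248924)/(6.434856*q^6 - 53.865972*q^5 + 157.98375*q^4 - 182.659455*q^3 + 62.85375*q^2 - 8.526132*q + 0.405224)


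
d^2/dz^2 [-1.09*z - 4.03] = 0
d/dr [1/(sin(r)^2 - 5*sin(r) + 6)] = (5 - 2*sin(r))*cos(r)/(sin(r)^2 - 5*sin(r) + 6)^2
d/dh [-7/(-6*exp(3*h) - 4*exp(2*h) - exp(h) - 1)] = (-126*exp(2*h) - 56*exp(h) - 7)*exp(h)/(6*exp(3*h) + 4*exp(2*h) + exp(h) + 1)^2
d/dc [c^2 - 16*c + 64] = 2*c - 16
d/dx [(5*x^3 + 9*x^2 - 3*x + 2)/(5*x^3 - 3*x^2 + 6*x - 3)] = 3*(-20*x^4 + 30*x^3 - 10*x^2 - 14*x - 1)/(25*x^6 - 30*x^5 + 69*x^4 - 66*x^3 + 54*x^2 - 36*x + 9)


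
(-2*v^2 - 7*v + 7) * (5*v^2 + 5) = -10*v^4 - 35*v^3 + 25*v^2 - 35*v + 35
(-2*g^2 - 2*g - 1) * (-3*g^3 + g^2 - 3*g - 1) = 6*g^5 + 4*g^4 + 7*g^3 + 7*g^2 + 5*g + 1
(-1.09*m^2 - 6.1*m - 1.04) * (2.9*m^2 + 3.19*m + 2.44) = -3.161*m^4 - 21.1671*m^3 - 25.1346*m^2 - 18.2016*m - 2.5376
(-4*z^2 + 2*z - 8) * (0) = 0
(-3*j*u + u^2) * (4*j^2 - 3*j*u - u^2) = -12*j^3*u + 13*j^2*u^2 - u^4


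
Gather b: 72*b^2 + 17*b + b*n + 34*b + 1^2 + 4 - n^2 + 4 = 72*b^2 + b*(n + 51) - n^2 + 9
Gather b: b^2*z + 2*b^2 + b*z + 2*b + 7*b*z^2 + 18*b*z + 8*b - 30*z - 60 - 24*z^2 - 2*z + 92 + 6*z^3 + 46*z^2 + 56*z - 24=b^2*(z + 2) + b*(7*z^2 + 19*z + 10) + 6*z^3 + 22*z^2 + 24*z + 8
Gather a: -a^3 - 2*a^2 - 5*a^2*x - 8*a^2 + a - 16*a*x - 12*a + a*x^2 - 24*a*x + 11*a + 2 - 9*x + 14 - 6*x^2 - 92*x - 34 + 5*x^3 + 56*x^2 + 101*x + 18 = -a^3 + a^2*(-5*x - 10) + a*(x^2 - 40*x) + 5*x^3 + 50*x^2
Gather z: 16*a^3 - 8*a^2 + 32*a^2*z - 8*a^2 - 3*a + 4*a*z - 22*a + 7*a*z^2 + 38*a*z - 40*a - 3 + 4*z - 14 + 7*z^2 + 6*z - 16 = 16*a^3 - 16*a^2 - 65*a + z^2*(7*a + 7) + z*(32*a^2 + 42*a + 10) - 33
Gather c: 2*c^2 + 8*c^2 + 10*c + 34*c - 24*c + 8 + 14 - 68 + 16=10*c^2 + 20*c - 30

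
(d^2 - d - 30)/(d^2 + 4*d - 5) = (d - 6)/(d - 1)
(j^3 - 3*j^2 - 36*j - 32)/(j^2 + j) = j - 4 - 32/j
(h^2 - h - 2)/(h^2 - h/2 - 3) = 2*(h + 1)/(2*h + 3)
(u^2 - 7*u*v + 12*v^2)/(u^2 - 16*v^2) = (u - 3*v)/(u + 4*v)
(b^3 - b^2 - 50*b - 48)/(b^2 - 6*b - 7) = (b^2 - 2*b - 48)/(b - 7)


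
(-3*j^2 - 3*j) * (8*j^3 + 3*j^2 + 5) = -24*j^5 - 33*j^4 - 9*j^3 - 15*j^2 - 15*j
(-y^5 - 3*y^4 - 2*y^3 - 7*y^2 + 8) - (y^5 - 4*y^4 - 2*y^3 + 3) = -2*y^5 + y^4 - 7*y^2 + 5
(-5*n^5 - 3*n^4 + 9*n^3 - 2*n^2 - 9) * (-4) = 20*n^5 + 12*n^4 - 36*n^3 + 8*n^2 + 36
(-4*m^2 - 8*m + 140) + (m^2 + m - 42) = -3*m^2 - 7*m + 98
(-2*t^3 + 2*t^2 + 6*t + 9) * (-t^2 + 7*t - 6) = 2*t^5 - 16*t^4 + 20*t^3 + 21*t^2 + 27*t - 54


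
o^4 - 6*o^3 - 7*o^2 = o^2*(o - 7)*(o + 1)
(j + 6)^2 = j^2 + 12*j + 36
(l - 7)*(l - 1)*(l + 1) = l^3 - 7*l^2 - l + 7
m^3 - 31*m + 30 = (m - 5)*(m - 1)*(m + 6)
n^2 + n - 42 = (n - 6)*(n + 7)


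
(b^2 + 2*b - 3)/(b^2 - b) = (b + 3)/b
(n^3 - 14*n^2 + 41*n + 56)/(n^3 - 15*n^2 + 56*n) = (n + 1)/n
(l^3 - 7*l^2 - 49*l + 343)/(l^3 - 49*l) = (l - 7)/l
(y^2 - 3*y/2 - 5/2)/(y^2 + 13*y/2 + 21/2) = (2*y^2 - 3*y - 5)/(2*y^2 + 13*y + 21)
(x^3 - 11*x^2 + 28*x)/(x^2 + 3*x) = (x^2 - 11*x + 28)/(x + 3)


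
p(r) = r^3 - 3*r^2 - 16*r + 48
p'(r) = 3*r^2 - 6*r - 16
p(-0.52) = 55.37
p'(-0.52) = -12.07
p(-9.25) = -852.14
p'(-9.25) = 296.19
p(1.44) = 21.73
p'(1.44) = -18.42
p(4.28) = 2.97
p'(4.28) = 13.28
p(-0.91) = 59.32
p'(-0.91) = -8.06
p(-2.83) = 46.59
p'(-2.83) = 25.01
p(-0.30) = 52.50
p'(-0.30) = -13.93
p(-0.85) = 58.82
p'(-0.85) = -8.73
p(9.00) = 390.00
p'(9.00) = 173.00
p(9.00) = 390.00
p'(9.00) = 173.00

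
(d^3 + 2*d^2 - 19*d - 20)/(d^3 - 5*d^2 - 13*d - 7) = (d^2 + d - 20)/(d^2 - 6*d - 7)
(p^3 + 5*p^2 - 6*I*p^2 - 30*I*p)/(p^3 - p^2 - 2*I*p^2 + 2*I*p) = (p^2 + 5*p - 6*I*p - 30*I)/(p^2 - p - 2*I*p + 2*I)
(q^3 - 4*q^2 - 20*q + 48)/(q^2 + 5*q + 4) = (q^2 - 8*q + 12)/(q + 1)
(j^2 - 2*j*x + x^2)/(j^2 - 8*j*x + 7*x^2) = (-j + x)/(-j + 7*x)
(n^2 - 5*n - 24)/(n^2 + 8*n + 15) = (n - 8)/(n + 5)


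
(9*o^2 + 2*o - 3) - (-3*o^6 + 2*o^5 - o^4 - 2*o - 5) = 3*o^6 - 2*o^5 + o^4 + 9*o^2 + 4*o + 2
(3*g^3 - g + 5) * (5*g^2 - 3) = 15*g^5 - 14*g^3 + 25*g^2 + 3*g - 15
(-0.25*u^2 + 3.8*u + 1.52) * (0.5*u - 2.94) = -0.125*u^3 + 2.635*u^2 - 10.412*u - 4.4688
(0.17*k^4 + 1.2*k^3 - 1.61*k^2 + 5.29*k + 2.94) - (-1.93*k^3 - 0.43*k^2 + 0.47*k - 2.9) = 0.17*k^4 + 3.13*k^3 - 1.18*k^2 + 4.82*k + 5.84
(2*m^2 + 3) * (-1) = -2*m^2 - 3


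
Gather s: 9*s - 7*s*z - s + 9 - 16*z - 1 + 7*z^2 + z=s*(8 - 7*z) + 7*z^2 - 15*z + 8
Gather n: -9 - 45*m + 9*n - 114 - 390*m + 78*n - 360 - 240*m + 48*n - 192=-675*m + 135*n - 675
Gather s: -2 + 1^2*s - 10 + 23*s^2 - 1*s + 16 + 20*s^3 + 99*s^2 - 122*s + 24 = 20*s^3 + 122*s^2 - 122*s + 28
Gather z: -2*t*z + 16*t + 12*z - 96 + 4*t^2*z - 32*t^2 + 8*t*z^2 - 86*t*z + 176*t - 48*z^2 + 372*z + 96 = -32*t^2 + 192*t + z^2*(8*t - 48) + z*(4*t^2 - 88*t + 384)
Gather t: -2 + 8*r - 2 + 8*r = 16*r - 4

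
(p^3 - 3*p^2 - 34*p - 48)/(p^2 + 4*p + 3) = (p^2 - 6*p - 16)/(p + 1)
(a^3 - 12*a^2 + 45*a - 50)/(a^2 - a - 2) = (a^2 - 10*a + 25)/(a + 1)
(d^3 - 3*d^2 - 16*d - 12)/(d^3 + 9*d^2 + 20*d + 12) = (d - 6)/(d + 6)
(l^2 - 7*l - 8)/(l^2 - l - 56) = (l + 1)/(l + 7)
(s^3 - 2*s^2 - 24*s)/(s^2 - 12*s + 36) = s*(s + 4)/(s - 6)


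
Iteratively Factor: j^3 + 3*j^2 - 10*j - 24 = (j + 2)*(j^2 + j - 12) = (j + 2)*(j + 4)*(j - 3)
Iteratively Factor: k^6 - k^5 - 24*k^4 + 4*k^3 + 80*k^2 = (k)*(k^5 - k^4 - 24*k^3 + 4*k^2 + 80*k) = k*(k - 2)*(k^4 + k^3 - 22*k^2 - 40*k) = k*(k - 2)*(k + 2)*(k^3 - k^2 - 20*k) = k*(k - 2)*(k + 2)*(k + 4)*(k^2 - 5*k) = k*(k - 5)*(k - 2)*(k + 2)*(k + 4)*(k)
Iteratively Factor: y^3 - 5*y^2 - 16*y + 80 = (y - 5)*(y^2 - 16) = (y - 5)*(y + 4)*(y - 4)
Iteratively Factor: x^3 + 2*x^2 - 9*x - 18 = (x + 3)*(x^2 - x - 6) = (x + 2)*(x + 3)*(x - 3)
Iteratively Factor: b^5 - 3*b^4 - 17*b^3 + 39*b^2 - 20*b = (b - 1)*(b^4 - 2*b^3 - 19*b^2 + 20*b) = (b - 1)*(b + 4)*(b^3 - 6*b^2 + 5*b) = (b - 5)*(b - 1)*(b + 4)*(b^2 - b) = (b - 5)*(b - 1)^2*(b + 4)*(b)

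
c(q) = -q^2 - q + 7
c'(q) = -2*q - 1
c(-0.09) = 7.08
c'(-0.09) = -0.82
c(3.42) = -8.12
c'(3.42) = -7.84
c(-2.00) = 5.00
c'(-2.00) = 3.00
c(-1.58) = 6.08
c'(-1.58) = 2.16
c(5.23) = -25.58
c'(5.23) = -11.46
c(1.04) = 4.88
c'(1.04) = -3.08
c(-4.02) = -5.14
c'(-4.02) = 7.04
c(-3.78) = -3.51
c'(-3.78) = 6.56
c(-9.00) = -65.00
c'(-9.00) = 17.00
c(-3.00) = 1.00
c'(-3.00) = 5.00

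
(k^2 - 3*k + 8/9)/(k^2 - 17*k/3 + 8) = (k - 1/3)/(k - 3)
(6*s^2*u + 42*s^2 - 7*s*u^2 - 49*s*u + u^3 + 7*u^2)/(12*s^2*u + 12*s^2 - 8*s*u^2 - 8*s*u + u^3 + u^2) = (s*u + 7*s - u^2 - 7*u)/(2*s*u + 2*s - u^2 - u)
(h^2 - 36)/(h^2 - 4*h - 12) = (h + 6)/(h + 2)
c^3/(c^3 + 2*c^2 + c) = c^2/(c^2 + 2*c + 1)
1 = 1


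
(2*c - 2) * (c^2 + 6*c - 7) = 2*c^3 + 10*c^2 - 26*c + 14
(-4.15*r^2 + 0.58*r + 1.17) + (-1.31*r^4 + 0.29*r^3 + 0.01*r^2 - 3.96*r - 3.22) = -1.31*r^4 + 0.29*r^3 - 4.14*r^2 - 3.38*r - 2.05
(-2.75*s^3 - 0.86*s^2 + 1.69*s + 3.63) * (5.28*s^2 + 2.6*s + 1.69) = -14.52*s^5 - 11.6908*s^4 + 2.0397*s^3 + 22.107*s^2 + 12.2941*s + 6.1347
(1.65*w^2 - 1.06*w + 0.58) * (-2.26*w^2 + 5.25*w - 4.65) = -3.729*w^4 + 11.0581*w^3 - 14.5483*w^2 + 7.974*w - 2.697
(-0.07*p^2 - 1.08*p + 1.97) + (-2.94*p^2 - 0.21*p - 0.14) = -3.01*p^2 - 1.29*p + 1.83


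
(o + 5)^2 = o^2 + 10*o + 25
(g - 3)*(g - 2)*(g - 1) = g^3 - 6*g^2 + 11*g - 6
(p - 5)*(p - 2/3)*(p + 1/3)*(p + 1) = p^4 - 13*p^3/3 - 35*p^2/9 + 23*p/9 + 10/9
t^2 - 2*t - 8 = (t - 4)*(t + 2)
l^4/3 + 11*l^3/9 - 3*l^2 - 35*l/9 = l*(l/3 + 1/3)*(l - 7/3)*(l + 5)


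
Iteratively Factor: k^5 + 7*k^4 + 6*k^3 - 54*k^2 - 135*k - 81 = (k + 3)*(k^4 + 4*k^3 - 6*k^2 - 36*k - 27) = (k + 3)^2*(k^3 + k^2 - 9*k - 9) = (k - 3)*(k + 3)^2*(k^2 + 4*k + 3) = (k - 3)*(k + 1)*(k + 3)^2*(k + 3)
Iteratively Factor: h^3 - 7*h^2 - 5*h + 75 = (h - 5)*(h^2 - 2*h - 15) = (h - 5)^2*(h + 3)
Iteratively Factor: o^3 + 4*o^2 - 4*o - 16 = (o + 4)*(o^2 - 4) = (o + 2)*(o + 4)*(o - 2)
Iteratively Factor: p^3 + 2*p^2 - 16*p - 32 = (p - 4)*(p^2 + 6*p + 8) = (p - 4)*(p + 2)*(p + 4)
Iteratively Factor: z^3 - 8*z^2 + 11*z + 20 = (z - 4)*(z^2 - 4*z - 5) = (z - 4)*(z + 1)*(z - 5)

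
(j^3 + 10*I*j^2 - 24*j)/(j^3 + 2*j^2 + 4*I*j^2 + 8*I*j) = (j + 6*I)/(j + 2)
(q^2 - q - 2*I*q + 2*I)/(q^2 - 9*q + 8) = (q - 2*I)/(q - 8)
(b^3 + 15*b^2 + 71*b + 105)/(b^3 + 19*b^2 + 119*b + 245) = (b + 3)/(b + 7)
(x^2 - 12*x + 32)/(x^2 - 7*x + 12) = (x - 8)/(x - 3)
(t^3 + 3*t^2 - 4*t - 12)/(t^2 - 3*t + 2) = (t^2 + 5*t + 6)/(t - 1)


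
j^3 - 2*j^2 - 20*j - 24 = (j - 6)*(j + 2)^2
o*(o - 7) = o^2 - 7*o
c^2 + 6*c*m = c*(c + 6*m)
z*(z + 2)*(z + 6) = z^3 + 8*z^2 + 12*z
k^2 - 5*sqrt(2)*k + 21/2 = (k - 7*sqrt(2)/2)*(k - 3*sqrt(2)/2)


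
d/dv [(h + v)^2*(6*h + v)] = (h + v)*(13*h + 3*v)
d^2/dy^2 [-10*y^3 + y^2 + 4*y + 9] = 2 - 60*y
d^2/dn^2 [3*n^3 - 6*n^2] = 18*n - 12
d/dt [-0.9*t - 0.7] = -0.900000000000000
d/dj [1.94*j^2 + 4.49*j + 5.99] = 3.88*j + 4.49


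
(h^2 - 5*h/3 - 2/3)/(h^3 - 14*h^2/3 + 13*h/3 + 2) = 1/(h - 3)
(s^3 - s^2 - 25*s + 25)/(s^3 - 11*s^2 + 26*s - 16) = (s^2 - 25)/(s^2 - 10*s + 16)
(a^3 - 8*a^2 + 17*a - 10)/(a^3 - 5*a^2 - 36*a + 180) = (a^2 - 3*a + 2)/(a^2 - 36)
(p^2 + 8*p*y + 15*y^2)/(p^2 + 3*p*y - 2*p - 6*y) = (p + 5*y)/(p - 2)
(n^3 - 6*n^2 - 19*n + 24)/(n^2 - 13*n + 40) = (n^2 + 2*n - 3)/(n - 5)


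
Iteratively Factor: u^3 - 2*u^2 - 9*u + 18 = (u - 2)*(u^2 - 9) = (u - 2)*(u + 3)*(u - 3)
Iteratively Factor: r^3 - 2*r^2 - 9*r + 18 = (r - 2)*(r^2 - 9) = (r - 3)*(r - 2)*(r + 3)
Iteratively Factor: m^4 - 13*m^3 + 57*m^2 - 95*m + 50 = (m - 5)*(m^3 - 8*m^2 + 17*m - 10) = (m - 5)*(m - 1)*(m^2 - 7*m + 10) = (m - 5)^2*(m - 1)*(m - 2)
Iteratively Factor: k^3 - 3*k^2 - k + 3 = (k - 3)*(k^2 - 1) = (k - 3)*(k + 1)*(k - 1)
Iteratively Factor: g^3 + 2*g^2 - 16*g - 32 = (g + 4)*(g^2 - 2*g - 8) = (g - 4)*(g + 4)*(g + 2)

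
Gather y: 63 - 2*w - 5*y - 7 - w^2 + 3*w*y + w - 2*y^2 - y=-w^2 - w - 2*y^2 + y*(3*w - 6) + 56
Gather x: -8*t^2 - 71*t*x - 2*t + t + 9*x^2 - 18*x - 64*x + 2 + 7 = -8*t^2 - t + 9*x^2 + x*(-71*t - 82) + 9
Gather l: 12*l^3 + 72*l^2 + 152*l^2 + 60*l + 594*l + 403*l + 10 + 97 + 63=12*l^3 + 224*l^2 + 1057*l + 170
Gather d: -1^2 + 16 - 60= -45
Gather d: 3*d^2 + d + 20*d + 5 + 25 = 3*d^2 + 21*d + 30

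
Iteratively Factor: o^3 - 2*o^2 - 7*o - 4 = (o + 1)*(o^2 - 3*o - 4) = (o - 4)*(o + 1)*(o + 1)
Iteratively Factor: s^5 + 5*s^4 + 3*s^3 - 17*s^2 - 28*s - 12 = (s - 2)*(s^4 + 7*s^3 + 17*s^2 + 17*s + 6) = (s - 2)*(s + 2)*(s^3 + 5*s^2 + 7*s + 3) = (s - 2)*(s + 1)*(s + 2)*(s^2 + 4*s + 3) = (s - 2)*(s + 1)*(s + 2)*(s + 3)*(s + 1)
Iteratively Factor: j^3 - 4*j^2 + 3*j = (j - 3)*(j^2 - j) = j*(j - 3)*(j - 1)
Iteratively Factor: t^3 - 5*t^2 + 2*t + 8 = (t - 2)*(t^2 - 3*t - 4) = (t - 4)*(t - 2)*(t + 1)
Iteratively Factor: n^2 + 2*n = (n)*(n + 2)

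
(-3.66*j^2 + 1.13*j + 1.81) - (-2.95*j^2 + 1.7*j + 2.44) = -0.71*j^2 - 0.57*j - 0.63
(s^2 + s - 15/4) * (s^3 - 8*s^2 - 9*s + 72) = s^5 - 7*s^4 - 83*s^3/4 + 93*s^2 + 423*s/4 - 270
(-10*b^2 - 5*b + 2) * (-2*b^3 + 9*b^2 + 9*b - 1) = 20*b^5 - 80*b^4 - 139*b^3 - 17*b^2 + 23*b - 2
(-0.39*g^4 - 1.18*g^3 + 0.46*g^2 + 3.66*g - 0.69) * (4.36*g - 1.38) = -1.7004*g^5 - 4.6066*g^4 + 3.634*g^3 + 15.3228*g^2 - 8.0592*g + 0.9522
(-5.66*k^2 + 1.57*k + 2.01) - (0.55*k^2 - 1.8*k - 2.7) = -6.21*k^2 + 3.37*k + 4.71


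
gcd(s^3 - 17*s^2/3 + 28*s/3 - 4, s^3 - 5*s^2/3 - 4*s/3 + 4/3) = s^2 - 8*s/3 + 4/3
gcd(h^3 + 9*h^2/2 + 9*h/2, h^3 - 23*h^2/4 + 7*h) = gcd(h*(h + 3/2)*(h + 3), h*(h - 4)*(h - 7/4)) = h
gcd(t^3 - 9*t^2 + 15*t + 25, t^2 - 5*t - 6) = t + 1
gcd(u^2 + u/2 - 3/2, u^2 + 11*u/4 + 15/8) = u + 3/2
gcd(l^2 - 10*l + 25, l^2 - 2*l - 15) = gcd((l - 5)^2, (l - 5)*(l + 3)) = l - 5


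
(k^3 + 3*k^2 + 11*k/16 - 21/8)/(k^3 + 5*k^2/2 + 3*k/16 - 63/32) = 2*(k + 2)/(2*k + 3)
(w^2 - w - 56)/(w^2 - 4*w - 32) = (w + 7)/(w + 4)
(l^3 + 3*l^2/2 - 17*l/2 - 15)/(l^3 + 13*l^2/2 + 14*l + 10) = (l - 3)/(l + 2)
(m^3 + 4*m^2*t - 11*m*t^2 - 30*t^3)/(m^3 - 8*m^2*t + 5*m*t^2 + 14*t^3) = (m^3 + 4*m^2*t - 11*m*t^2 - 30*t^3)/(m^3 - 8*m^2*t + 5*m*t^2 + 14*t^3)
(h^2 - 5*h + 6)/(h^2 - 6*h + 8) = (h - 3)/(h - 4)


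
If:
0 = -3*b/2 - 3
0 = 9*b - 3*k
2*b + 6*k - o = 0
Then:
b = -2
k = -6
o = -40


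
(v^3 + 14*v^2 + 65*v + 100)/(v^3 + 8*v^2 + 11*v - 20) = (v + 5)/(v - 1)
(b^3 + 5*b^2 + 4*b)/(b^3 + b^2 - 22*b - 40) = b*(b + 1)/(b^2 - 3*b - 10)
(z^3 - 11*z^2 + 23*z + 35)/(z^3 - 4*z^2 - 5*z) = (z - 7)/z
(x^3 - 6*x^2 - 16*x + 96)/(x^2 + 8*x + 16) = (x^2 - 10*x + 24)/(x + 4)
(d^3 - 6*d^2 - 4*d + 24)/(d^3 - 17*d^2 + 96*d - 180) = (d^2 - 4)/(d^2 - 11*d + 30)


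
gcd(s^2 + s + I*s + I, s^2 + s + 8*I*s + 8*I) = s + 1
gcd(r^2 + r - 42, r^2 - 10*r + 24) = r - 6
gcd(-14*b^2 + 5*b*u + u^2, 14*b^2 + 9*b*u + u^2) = 7*b + u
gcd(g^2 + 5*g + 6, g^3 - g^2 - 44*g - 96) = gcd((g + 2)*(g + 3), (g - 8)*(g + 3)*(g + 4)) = g + 3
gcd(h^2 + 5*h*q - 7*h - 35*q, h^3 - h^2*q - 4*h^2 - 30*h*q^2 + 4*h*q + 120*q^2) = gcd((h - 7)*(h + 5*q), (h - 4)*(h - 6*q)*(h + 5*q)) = h + 5*q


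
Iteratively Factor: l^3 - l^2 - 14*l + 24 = (l - 3)*(l^2 + 2*l - 8) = (l - 3)*(l - 2)*(l + 4)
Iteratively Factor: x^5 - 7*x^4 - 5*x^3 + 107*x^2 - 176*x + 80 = (x - 4)*(x^4 - 3*x^3 - 17*x^2 + 39*x - 20) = (x - 5)*(x - 4)*(x^3 + 2*x^2 - 7*x + 4) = (x - 5)*(x - 4)*(x - 1)*(x^2 + 3*x - 4) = (x - 5)*(x - 4)*(x - 1)^2*(x + 4)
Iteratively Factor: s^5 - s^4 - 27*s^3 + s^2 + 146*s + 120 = (s + 2)*(s^4 - 3*s^3 - 21*s^2 + 43*s + 60) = (s - 3)*(s + 2)*(s^3 - 21*s - 20) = (s - 3)*(s + 2)*(s + 4)*(s^2 - 4*s - 5) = (s - 5)*(s - 3)*(s + 2)*(s + 4)*(s + 1)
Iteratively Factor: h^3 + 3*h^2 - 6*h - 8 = (h - 2)*(h^2 + 5*h + 4) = (h - 2)*(h + 4)*(h + 1)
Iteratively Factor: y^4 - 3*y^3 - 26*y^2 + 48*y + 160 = (y - 5)*(y^3 + 2*y^2 - 16*y - 32) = (y - 5)*(y + 4)*(y^2 - 2*y - 8) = (y - 5)*(y - 4)*(y + 4)*(y + 2)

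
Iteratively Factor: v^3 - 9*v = (v)*(v^2 - 9) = v*(v + 3)*(v - 3)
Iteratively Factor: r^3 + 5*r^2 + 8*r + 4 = (r + 2)*(r^2 + 3*r + 2) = (r + 1)*(r + 2)*(r + 2)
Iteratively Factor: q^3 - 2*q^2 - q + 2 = (q + 1)*(q^2 - 3*q + 2) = (q - 2)*(q + 1)*(q - 1)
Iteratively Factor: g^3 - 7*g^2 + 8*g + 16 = (g + 1)*(g^2 - 8*g + 16) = (g - 4)*(g + 1)*(g - 4)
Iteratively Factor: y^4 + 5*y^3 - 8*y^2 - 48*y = (y + 4)*(y^3 + y^2 - 12*y) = (y + 4)^2*(y^2 - 3*y) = (y - 3)*(y + 4)^2*(y)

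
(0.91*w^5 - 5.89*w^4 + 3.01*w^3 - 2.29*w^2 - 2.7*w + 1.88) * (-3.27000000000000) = -2.9757*w^5 + 19.2603*w^4 - 9.8427*w^3 + 7.4883*w^2 + 8.829*w - 6.1476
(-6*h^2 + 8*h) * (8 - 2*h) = 12*h^3 - 64*h^2 + 64*h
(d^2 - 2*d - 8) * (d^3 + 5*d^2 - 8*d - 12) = d^5 + 3*d^4 - 26*d^3 - 36*d^2 + 88*d + 96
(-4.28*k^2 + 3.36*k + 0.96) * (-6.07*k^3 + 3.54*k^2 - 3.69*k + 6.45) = 25.9796*k^5 - 35.5464*k^4 + 21.8604*k^3 - 36.606*k^2 + 18.1296*k + 6.192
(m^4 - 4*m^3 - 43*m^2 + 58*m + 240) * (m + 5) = m^5 + m^4 - 63*m^3 - 157*m^2 + 530*m + 1200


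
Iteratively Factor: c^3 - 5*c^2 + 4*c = (c)*(c^2 - 5*c + 4) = c*(c - 4)*(c - 1)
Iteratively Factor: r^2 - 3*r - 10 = (r - 5)*(r + 2)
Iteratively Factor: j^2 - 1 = (j - 1)*(j + 1)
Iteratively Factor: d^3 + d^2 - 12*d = (d - 3)*(d^2 + 4*d) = d*(d - 3)*(d + 4)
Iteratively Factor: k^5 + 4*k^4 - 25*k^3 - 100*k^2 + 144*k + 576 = (k - 4)*(k^4 + 8*k^3 + 7*k^2 - 72*k - 144) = (k - 4)*(k + 3)*(k^3 + 5*k^2 - 8*k - 48) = (k - 4)*(k + 3)*(k + 4)*(k^2 + k - 12) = (k - 4)*(k + 3)*(k + 4)^2*(k - 3)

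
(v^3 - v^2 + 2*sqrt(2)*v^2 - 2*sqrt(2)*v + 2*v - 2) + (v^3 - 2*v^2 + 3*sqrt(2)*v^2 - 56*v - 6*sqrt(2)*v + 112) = 2*v^3 - 3*v^2 + 5*sqrt(2)*v^2 - 54*v - 8*sqrt(2)*v + 110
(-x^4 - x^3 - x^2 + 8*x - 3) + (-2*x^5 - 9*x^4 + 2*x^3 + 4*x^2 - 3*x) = -2*x^5 - 10*x^4 + x^3 + 3*x^2 + 5*x - 3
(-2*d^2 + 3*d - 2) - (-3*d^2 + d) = d^2 + 2*d - 2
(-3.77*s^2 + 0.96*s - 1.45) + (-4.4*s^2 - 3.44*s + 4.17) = -8.17*s^2 - 2.48*s + 2.72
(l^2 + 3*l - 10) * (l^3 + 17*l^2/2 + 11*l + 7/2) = l^5 + 23*l^4/2 + 53*l^3/2 - 97*l^2/2 - 199*l/2 - 35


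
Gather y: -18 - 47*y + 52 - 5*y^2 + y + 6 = -5*y^2 - 46*y + 40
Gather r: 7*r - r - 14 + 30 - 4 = 6*r + 12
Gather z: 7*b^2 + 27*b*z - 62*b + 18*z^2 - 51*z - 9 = 7*b^2 - 62*b + 18*z^2 + z*(27*b - 51) - 9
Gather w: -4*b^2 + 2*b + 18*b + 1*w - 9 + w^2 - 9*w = -4*b^2 + 20*b + w^2 - 8*w - 9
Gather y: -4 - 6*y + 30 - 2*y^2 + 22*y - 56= -2*y^2 + 16*y - 30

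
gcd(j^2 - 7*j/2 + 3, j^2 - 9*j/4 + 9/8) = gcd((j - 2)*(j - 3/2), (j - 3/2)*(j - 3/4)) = j - 3/2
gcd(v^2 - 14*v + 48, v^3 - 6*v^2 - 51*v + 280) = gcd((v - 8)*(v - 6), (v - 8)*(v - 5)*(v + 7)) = v - 8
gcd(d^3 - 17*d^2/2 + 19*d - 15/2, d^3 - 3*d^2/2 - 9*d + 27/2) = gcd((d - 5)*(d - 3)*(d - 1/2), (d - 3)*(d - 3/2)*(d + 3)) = d - 3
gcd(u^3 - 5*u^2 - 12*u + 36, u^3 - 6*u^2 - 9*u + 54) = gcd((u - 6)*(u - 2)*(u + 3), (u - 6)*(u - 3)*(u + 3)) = u^2 - 3*u - 18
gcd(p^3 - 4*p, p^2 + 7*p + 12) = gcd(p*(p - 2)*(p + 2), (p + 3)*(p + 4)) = 1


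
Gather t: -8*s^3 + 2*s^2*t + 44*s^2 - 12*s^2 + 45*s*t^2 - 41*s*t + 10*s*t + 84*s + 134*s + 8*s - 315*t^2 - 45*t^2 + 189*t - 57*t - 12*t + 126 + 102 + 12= -8*s^3 + 32*s^2 + 226*s + t^2*(45*s - 360) + t*(2*s^2 - 31*s + 120) + 240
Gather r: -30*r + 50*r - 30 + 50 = 20*r + 20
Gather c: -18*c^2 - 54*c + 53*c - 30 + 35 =-18*c^2 - c + 5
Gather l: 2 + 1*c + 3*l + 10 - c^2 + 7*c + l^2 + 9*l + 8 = -c^2 + 8*c + l^2 + 12*l + 20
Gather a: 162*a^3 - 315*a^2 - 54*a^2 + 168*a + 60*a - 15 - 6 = 162*a^3 - 369*a^2 + 228*a - 21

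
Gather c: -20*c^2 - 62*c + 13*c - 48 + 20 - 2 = -20*c^2 - 49*c - 30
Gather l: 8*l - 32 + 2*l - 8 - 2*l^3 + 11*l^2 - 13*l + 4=-2*l^3 + 11*l^2 - 3*l - 36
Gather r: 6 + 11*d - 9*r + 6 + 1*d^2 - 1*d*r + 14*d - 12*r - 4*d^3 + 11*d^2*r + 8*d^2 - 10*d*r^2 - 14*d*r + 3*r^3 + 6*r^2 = -4*d^3 + 9*d^2 + 25*d + 3*r^3 + r^2*(6 - 10*d) + r*(11*d^2 - 15*d - 21) + 12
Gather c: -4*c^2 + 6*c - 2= -4*c^2 + 6*c - 2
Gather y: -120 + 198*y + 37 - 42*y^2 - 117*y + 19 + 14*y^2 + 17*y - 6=-28*y^2 + 98*y - 70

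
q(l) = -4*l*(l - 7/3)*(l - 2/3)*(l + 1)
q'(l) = -4*l*(l - 7/3)*(l - 2/3) - 4*l*(l - 7/3)*(l + 1) - 4*l*(l - 2/3)*(l + 1) - 4*(l - 7/3)*(l - 2/3)*(l + 1) = -16*l^3 + 24*l^2 + 104*l/9 - 56/9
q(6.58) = -5009.98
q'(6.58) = -3449.32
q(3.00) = -74.67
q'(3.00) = -187.56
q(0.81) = 1.28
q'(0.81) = 10.38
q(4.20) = -576.19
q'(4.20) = -719.74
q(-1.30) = -11.15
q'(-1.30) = 54.47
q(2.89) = -55.66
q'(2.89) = -158.58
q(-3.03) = -487.80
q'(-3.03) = 624.20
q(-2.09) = -111.11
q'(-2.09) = 220.53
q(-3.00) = -469.33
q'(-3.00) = 607.11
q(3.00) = -74.67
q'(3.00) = -187.56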